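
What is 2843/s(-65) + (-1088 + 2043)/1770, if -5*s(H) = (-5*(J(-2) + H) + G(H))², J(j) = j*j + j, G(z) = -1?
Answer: 6899863/17451492 ≈ 0.39537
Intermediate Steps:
J(j) = j + j² (J(j) = j² + j = j + j²)
s(H) = -(-11 - 5*H)²/5 (s(H) = -(-5*(-2*(1 - 2) + H) - 1)²/5 = -(-5*(-2*(-1) + H) - 1)²/5 = -(-5*(2 + H) - 1)²/5 = -((-10 - 5*H) - 1)²/5 = -(-11 - 5*H)²/5)
2843/s(-65) + (-1088 + 2043)/1770 = 2843/((-(11 + 5*(-65))²/5)) + (-1088 + 2043)/1770 = 2843/((-(11 - 325)²/5)) + 955*(1/1770) = 2843/((-⅕*(-314)²)) + 191/354 = 2843/((-⅕*98596)) + 191/354 = 2843/(-98596/5) + 191/354 = 2843*(-5/98596) + 191/354 = -14215/98596 + 191/354 = 6899863/17451492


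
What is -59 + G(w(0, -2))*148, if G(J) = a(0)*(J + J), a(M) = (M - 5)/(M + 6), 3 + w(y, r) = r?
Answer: 3523/3 ≈ 1174.3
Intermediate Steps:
w(y, r) = -3 + r
a(M) = (-5 + M)/(6 + M)
G(J) = -5*J/3 (G(J) = ((-5 + 0)/(6 + 0))*(J + J) = (-5/6)*(2*J) = ((⅙)*(-5))*(2*J) = -5*J/3)
-59 + G(w(0, -2))*148 = -59 - 5*(-3 - 2)/3*148 = -59 - 5/3*(-5)*148 = -59 + (25/3)*148 = -59 + 3700/3 = 3523/3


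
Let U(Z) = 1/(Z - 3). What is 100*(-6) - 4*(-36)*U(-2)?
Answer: -3144/5 ≈ -628.80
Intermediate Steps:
U(Z) = 1/(-3 + Z)
100*(-6) - 4*(-36)*U(-2) = 100*(-6) - 4*(-36)/(-3 - 2) = -600 - (-144)/(-5) = -600 - (-144)*(-1)/5 = -600 - 1*144/5 = -600 - 144/5 = -3144/5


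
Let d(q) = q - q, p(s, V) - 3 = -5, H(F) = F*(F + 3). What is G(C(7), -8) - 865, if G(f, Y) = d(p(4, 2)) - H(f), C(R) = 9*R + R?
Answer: -5975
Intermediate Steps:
H(F) = F*(3 + F)
p(s, V) = -2 (p(s, V) = 3 - 5 = -2)
d(q) = 0
C(R) = 10*R
G(f, Y) = -f*(3 + f) (G(f, Y) = 0 - f*(3 + f) = -f*(3 + f))
G(C(7), -8) - 865 = -10*7*(3 + 10*7) - 865 = -1*70*(3 + 70) - 865 = -1*70*73 - 865 = -5110 - 865 = -5975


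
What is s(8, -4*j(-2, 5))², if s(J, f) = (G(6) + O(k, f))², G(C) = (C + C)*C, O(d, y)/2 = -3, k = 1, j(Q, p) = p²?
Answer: 18974736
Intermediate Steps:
O(d, y) = -6 (O(d, y) = 2*(-3) = -6)
G(C) = 2*C² (G(C) = (2*C)*C = 2*C²)
s(J, f) = 4356 (s(J, f) = (2*6² - 6)² = (2*36 - 6)² = (72 - 6)² = 66² = 4356)
s(8, -4*j(-2, 5))² = 4356² = 18974736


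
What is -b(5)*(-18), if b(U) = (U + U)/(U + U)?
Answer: 18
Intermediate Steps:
b(U) = 1 (b(U) = (2*U)/((2*U)) = (2*U)*(1/(2*U)) = 1)
-b(5)*(-18) = -1*1*(-18) = -1*(-18) = 18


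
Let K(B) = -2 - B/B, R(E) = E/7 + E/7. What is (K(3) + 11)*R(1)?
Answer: 16/7 ≈ 2.2857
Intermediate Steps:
R(E) = 2*E/7 (R(E) = E*(⅐) + E*(⅐) = E/7 + E/7 = 2*E/7)
K(B) = -3 (K(B) = -2 - 1*1 = -2 - 1 = -3)
(K(3) + 11)*R(1) = (-3 + 11)*((2/7)*1) = 8*(2/7) = 16/7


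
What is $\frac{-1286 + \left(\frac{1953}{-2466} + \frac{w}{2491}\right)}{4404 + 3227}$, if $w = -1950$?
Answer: $- \frac{878813571}{5208416954} \approx -0.16873$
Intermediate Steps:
$\frac{-1286 + \left(\frac{1953}{-2466} + \frac{w}{2491}\right)}{4404 + 3227} = \frac{-1286 + \left(\frac{1953}{-2466} - \frac{1950}{2491}\right)}{4404 + 3227} = \frac{-1286 + \left(1953 \left(- \frac{1}{2466}\right) - \frac{1950}{2491}\right)}{7631} = \left(-1286 - \frac{1074847}{682534}\right) \frac{1}{7631} = \left(- \frac{878813571}{682534}\right) \frac{1}{7631} = - \frac{878813571}{5208416954}$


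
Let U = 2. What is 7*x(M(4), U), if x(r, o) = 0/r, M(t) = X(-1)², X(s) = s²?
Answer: 0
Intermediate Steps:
M(t) = 1 (M(t) = ((-1)²)² = 1² = 1)
x(r, o) = 0
7*x(M(4), U) = 7*0 = 0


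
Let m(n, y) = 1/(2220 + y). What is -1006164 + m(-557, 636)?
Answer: -2873604383/2856 ≈ -1.0062e+6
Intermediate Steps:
-1006164 + m(-557, 636) = -1006164 + 1/(2220 + 636) = -1006164 + 1/2856 = -2873604383/2856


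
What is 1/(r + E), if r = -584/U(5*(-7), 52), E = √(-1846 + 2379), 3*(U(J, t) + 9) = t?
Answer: -43800/2736379 - 625*√533/2736379 ≈ -0.021280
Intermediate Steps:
U(J, t) = -9 + t/3
E = √533 ≈ 23.087
r = -1752/25 (r = -584/(-9 + (⅓)*52) = -584/(-9 + 52/3) = -584/25/3 = -584*3/25 = -1752/25 ≈ -70.080)
1/(r + E) = 1/(-1752/25 + √533)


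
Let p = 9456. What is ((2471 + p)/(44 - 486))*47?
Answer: -560569/442 ≈ -1268.3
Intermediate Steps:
((2471 + p)/(44 - 486))*47 = ((2471 + 9456)/(44 - 486))*47 = (11927/(-442))*47 = (11927*(-1/442))*47 = -11927/442*47 = -560569/442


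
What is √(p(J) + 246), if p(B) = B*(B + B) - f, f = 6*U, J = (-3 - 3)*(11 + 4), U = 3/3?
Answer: 2*√4110 ≈ 128.22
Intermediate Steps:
U = 1 (U = 3*(⅓) = 1)
J = -90 (J = -6*15 = -90)
f = 6 (f = 6*1 = 6)
p(B) = -6 + 2*B² (p(B) = B*(B + B) - 1*6 = B*(2*B) - 6 = 2*B² - 6 = -6 + 2*B²)
√(p(J) + 246) = √((-6 + 2*(-90)²) + 246) = √((-6 + 2*8100) + 246) = √((-6 + 16200) + 246) = √(16194 + 246) = √16440 = 2*√4110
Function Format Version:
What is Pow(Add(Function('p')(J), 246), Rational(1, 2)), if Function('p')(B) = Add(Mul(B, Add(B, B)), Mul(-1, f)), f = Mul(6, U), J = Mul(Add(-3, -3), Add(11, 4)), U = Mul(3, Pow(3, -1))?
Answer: Mul(2, Pow(4110, Rational(1, 2))) ≈ 128.22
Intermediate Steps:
U = 1 (U = Mul(3, Rational(1, 3)) = 1)
J = -90 (J = Mul(-6, 15) = -90)
f = 6 (f = Mul(6, 1) = 6)
Function('p')(B) = Add(-6, Mul(2, Pow(B, 2))) (Function('p')(B) = Add(Mul(B, Add(B, B)), Mul(-1, 6)) = Add(Mul(B, Mul(2, B)), -6) = Add(Mul(2, Pow(B, 2)), -6) = Add(-6, Mul(2, Pow(B, 2))))
Pow(Add(Function('p')(J), 246), Rational(1, 2)) = Pow(Add(Add(-6, Mul(2, Pow(-90, 2))), 246), Rational(1, 2)) = Pow(Add(Add(-6, Mul(2, 8100)), 246), Rational(1, 2)) = Pow(Add(Add(-6, 16200), 246), Rational(1, 2)) = Pow(Add(16194, 246), Rational(1, 2)) = Pow(16440, Rational(1, 2)) = Mul(2, Pow(4110, Rational(1, 2)))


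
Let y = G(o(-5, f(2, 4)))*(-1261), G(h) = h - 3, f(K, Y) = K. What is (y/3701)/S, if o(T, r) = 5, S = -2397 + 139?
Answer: 1261/4178429 ≈ 0.00030179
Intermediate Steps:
S = -2258
G(h) = -3 + h
y = -2522 (y = (-3 + 5)*(-1261) = 2*(-1261) = -2522)
(y/3701)/S = -2522/3701/(-2258) = -2522*1/3701*(-1/2258) = -2522/3701*(-1/2258) = 1261/4178429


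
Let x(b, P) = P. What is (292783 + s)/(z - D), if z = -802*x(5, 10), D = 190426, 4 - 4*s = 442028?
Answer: -182277/198446 ≈ -0.91852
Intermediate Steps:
s = -110506 (s = 1 - 1/4*442028 = 1 - 110507 = -110506)
z = -8020 (z = -802*10 = -8020)
(292783 + s)/(z - D) = (292783 - 110506)/(-8020 - 1*190426) = 182277/(-8020 - 190426) = 182277/(-198446) = 182277*(-1/198446) = -182277/198446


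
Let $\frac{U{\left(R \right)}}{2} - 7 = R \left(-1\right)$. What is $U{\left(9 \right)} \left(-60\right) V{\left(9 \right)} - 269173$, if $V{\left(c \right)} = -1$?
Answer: $-269413$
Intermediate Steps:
$U{\left(R \right)} = 14 - 2 R$ ($U{\left(R \right)} = 14 + 2 R \left(-1\right) = 14 + 2 \left(- R\right) = 14 - 2 R$)
$U{\left(9 \right)} \left(-60\right) V{\left(9 \right)} - 269173 = \left(14 - 18\right) \left(-60\right) \left(-1\right) - 269173 = \left(-4\right) \left(-60\right) \left(-1\right) - 269173 = 240 \left(-1\right) - 269173 = -240 - 269173 = -269413$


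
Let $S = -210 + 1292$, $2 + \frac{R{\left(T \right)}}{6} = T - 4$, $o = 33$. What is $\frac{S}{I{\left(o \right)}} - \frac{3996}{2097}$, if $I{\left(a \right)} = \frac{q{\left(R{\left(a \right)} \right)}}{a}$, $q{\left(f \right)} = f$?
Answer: $\frac{1374595}{6291} \approx 218.5$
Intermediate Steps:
$R{\left(T \right)} = -36 + 6 T$ ($R{\left(T \right)} = -12 + 6 \left(T - 4\right) = -12 + 6 \left(-4 + T\right) = -12 + \left(-24 + 6 T\right) = -36 + 6 T$)
$S = 1082$
$I{\left(a \right)} = \frac{-36 + 6 a}{a}$
$\frac{S}{I{\left(o \right)}} - \frac{3996}{2097} = \frac{1082}{6 - \frac{36}{33}} - \frac{3996}{2097} = \frac{1082}{6 - \frac{12}{11}} - \frac{444}{233} = \frac{1082}{\frac{54}{11}} - \frac{444}{233} = 1082 \cdot \frac{11}{54} - \frac{444}{233} = \frac{5951}{27} - \frac{444}{233} = \frac{1374595}{6291}$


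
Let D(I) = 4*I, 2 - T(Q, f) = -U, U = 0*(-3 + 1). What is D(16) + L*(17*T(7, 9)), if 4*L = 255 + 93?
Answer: 3022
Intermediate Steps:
U = 0 (U = 0*(-2) = 0)
T(Q, f) = 2 (T(Q, f) = 2 - (-1)*0 = 2 - 1*0 = 2 + 0 = 2)
L = 87 (L = (255 + 93)/4 = (¼)*348 = 87)
D(16) + L*(17*T(7, 9)) = 4*16 + 87*(17*2) = 64 + 87*34 = 64 + 2958 = 3022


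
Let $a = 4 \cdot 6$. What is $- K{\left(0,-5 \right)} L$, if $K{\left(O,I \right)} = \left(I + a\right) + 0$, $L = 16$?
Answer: $-304$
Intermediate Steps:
$a = 24$
$K{\left(O,I \right)} = 24 + I$ ($K{\left(O,I \right)} = \left(I + 24\right) + 0 = \left(24 + I\right) + 0 = 24 + I$)
$- K{\left(0,-5 \right)} L = - (24 - 5) 16 = \left(-1\right) 19 \cdot 16 = \left(-19\right) 16 = -304$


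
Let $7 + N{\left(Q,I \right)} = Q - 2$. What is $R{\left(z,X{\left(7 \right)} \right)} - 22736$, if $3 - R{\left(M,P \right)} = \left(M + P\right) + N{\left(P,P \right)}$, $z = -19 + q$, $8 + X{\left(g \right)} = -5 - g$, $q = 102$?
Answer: $-22767$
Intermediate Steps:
$X{\left(g \right)} = -13 - g$ ($X{\left(g \right)} = -8 - \left(5 + g\right) = -13 - g$)
$N{\left(Q,I \right)} = -9 + Q$ ($N{\left(Q,I \right)} = -7 + \left(Q - 2\right) = -7 + \left(-2 + Q\right) = -9 + Q$)
$z = 83$ ($z = -19 + 102 = 83$)
$R{\left(M,P \right)} = 12 - M - 2 P$ ($R{\left(M,P \right)} = 3 - \left(\left(M + P\right) + \left(-9 + P\right)\right) = 3 - \left(-9 + M + 2 P\right) = 12 - M - 2 P$)
$R{\left(z,X{\left(7 \right)} \right)} - 22736 = \left(12 - 83 - 2 \left(-13 - 7\right)\right) - 22736 = \left(12 - 83 - -40\right) - 22736 = \left(12 - 83 + 40\right) - 22736 = -31 - 22736 = -22767$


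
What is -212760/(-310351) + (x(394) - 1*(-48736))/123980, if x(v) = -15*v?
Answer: 19834538363/19238658490 ≈ 1.0310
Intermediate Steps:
-212760/(-310351) + (x(394) - 1*(-48736))/123980 = -212760/(-310351) + (-15*394 - 1*(-48736))/123980 = -212760*(-1/310351) + (-5910 + 48736)*(1/123980) = 212760/310351 + 42826*(1/123980) = 212760/310351 + 21413/61990 = 19834538363/19238658490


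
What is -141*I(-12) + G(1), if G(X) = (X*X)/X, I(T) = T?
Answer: 1693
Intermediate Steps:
G(X) = X (G(X) = X²/X = X)
-141*I(-12) + G(1) = -141*(-12) + 1 = 1692 + 1 = 1693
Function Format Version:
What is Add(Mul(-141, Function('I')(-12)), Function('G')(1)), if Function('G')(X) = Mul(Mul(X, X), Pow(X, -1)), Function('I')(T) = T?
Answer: 1693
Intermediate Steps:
Function('G')(X) = X (Function('G')(X) = Mul(Pow(X, 2), Pow(X, -1)) = X)
Add(Mul(-141, Function('I')(-12)), Function('G')(1)) = Add(Mul(-141, -12), 1) = Add(1692, 1) = 1693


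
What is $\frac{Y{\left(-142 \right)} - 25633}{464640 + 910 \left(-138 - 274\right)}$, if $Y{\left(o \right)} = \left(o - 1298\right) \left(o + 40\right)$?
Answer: $\frac{121247}{89720} \approx 1.3514$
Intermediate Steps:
$Y{\left(o \right)} = \left(-1298 + o\right) \left(40 + o\right)$
$\frac{Y{\left(-142 \right)} - 25633}{464640 + 910 \left(-138 - 274\right)} = \frac{\left(-51920 + \left(-142\right)^{2} - -178636\right) - 25633}{464640 + 910 \left(-138 - 274\right)} = \frac{\left(-51920 + 20164 + 178636\right) - 25633}{464640 + 910 \left(-412\right)} = \frac{146880 - 25633}{464640 - 374920} = \frac{121247}{89720}$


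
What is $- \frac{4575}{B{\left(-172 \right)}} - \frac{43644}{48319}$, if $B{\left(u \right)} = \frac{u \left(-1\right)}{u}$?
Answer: $\frac{221015781}{48319} \approx 4574.1$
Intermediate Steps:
$B{\left(u \right)} = -1$ ($B{\left(u \right)} = \frac{\left(-1\right) u}{u} = -1$)
$- \frac{4575}{B{\left(-172 \right)}} - \frac{43644}{48319} = - \frac{4575}{-1} - \frac{43644}{48319} = \left(-4575\right) \left(-1\right) - \frac{43644}{48319} = 4575 - \frac{43644}{48319} = \frac{221015781}{48319}$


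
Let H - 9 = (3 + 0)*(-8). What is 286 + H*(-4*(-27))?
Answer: -1334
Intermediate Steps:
H = -15 (H = 9 + (3 + 0)*(-8) = 9 + 3*(-8) = 9 - 24 = -15)
286 + H*(-4*(-27)) = 286 - (-60)*(-27) = 286 - 15*108 = 286 - 1620 = -1334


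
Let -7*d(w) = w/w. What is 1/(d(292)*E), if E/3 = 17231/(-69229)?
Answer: 484603/51693 ≈ 9.3746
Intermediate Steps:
d(w) = -⅐ (d(w) = -w/(7*w) = -⅐*1 = -⅐)
E = -51693/69229 (E = 3*(17231/(-69229)) = 3*(17231*(-1/69229)) = 3*(-17231/69229) = -51693/69229 ≈ -0.74670)
1/(d(292)*E) = 1/((-⅐)*(-51693/69229)) = -7*(-69229/51693) = 484603/51693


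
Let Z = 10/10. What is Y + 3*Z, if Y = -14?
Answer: -11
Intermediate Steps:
Z = 1 (Z = 10*(⅒) = 1)
Y + 3*Z = -14 + 3*1 = -14 + 3 = -11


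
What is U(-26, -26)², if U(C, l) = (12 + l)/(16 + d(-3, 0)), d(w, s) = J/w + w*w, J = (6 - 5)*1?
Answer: 441/1369 ≈ 0.32213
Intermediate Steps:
J = 1 (J = 1*1 = 1)
d(w, s) = 1/w + w² (d(w, s) = 1/w + w*w = 1/w + w²)
U(C, l) = 18/37 + 3*l/74 (U(C, l) = (12 + l)/(16 + (1 + (-3)³)/(-3)) = (12 + l)/(16 - (1 - 27)/3) = (12 + l)/(16 - ⅓*(-26)) = (12 + l)/(16 + 26/3) = (12 + l)/(74/3) = (12 + l)*(3/74) = 18/37 + 3*l/74)
U(-26, -26)² = (18/37 + (3/74)*(-26))² = (18/37 - 39/37)² = (-21/37)² = 441/1369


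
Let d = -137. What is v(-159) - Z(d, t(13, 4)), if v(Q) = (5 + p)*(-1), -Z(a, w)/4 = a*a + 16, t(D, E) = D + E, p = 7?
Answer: 75128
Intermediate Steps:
Z(a, w) = -64 - 4*a² (Z(a, w) = -4*(a*a + 16) = -4*(a² + 16) = -4*(16 + a²) = -64 - 4*a²)
v(Q) = -12 (v(Q) = (5 + 7)*(-1) = 12*(-1) = -12)
v(-159) - Z(d, t(13, 4)) = -12 - (-64 - 4*(-137)²) = -12 - (-64 - 4*18769) = -12 - (-64 - 75076) = -12 - 1*(-75140) = -12 + 75140 = 75128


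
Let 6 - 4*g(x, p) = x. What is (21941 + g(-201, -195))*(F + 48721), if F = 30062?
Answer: 6930619293/4 ≈ 1.7327e+9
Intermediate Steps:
g(x, p) = 3/2 - x/4
(21941 + g(-201, -195))*(F + 48721) = (21941 + (3/2 - ¼*(-201)))*(30062 + 48721) = (21941 + (3/2 + 201/4))*78783 = (21941 + 207/4)*78783 = (87971/4)*78783 = 6930619293/4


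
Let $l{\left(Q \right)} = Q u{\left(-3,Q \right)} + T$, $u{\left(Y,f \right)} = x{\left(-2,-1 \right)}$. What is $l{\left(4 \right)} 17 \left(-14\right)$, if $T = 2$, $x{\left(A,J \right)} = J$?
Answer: $476$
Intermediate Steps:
$u{\left(Y,f \right)} = -1$
$l{\left(Q \right)} = 2 - Q$ ($l{\left(Q \right)} = Q \left(-1\right) + 2 = - Q + 2 = 2 - Q$)
$l{\left(4 \right)} 17 \left(-14\right) = \left(2 - 4\right) 17 \left(-14\right) = \left(-2\right) 17 \left(-14\right) = \left(-34\right) \left(-14\right) = 476$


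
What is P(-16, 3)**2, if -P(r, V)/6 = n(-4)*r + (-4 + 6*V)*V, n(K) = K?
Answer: 404496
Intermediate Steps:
P(r, V) = 24*r - 6*V*(-4 + 6*V) (P(r, V) = -6*(-4*r + (-4 + 6*V)*V) = -6*(-4*r + V*(-4 + 6*V)) = 24*r - 6*V*(-4 + 6*V))
P(-16, 3)**2 = (-36*3**2 + 24*3 + 24*(-16))**2 = (-36*9 + 72 - 384)**2 = (-324 + 72 - 384)**2 = (-636)**2 = 404496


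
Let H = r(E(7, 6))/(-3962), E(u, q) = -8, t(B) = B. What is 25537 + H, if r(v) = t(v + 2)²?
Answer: 50588779/1981 ≈ 25537.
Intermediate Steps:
r(v) = (2 + v)² (r(v) = (v + 2)² = (2 + v)²)
H = -18/1981 (H = (2 - 8)²/(-3962) = (-6)²*(-1/3962) = 36*(-1/3962) = -18/1981 ≈ -0.0090863)
25537 + H = 25537 - 18/1981 = 50588779/1981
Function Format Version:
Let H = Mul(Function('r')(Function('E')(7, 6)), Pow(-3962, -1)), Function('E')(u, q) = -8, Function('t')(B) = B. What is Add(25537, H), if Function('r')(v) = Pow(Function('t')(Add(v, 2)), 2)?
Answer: Rational(50588779, 1981) ≈ 25537.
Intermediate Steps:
Function('r')(v) = Pow(Add(2, v), 2) (Function('r')(v) = Pow(Add(v, 2), 2) = Pow(Add(2, v), 2))
H = Rational(-18, 1981) (H = Mul(Pow(Add(2, -8), 2), Pow(-3962, -1)) = Mul(Pow(-6, 2), Rational(-1, 3962)) = Mul(36, Rational(-1, 3962)) = Rational(-18, 1981) ≈ -0.0090863)
Add(25537, H) = Add(25537, Rational(-18, 1981)) = Rational(50588779, 1981)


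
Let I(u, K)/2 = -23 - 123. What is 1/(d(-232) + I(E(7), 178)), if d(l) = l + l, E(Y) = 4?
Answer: -1/756 ≈ -0.0013228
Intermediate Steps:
I(u, K) = -292 (I(u, K) = 2*(-23 - 123) = 2*(-146) = -292)
d(l) = 2*l
1/(d(-232) + I(E(7), 178)) = 1/(2*(-232) - 292) = 1/(-464 - 292) = 1/(-756) = -1/756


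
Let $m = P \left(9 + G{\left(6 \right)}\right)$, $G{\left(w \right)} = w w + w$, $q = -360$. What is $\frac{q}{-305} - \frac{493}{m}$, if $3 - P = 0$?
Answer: $- \frac{1121}{549} \approx -2.0419$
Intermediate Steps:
$G{\left(w \right)} = w + w^{2}$ ($G{\left(w \right)} = w^{2} + w = w + w^{2}$)
$P = 3$ ($P = 3 - 0 = 3 + 0 = 3$)
$m = 153$ ($m = 3 \left(9 + 6 \left(1 + 6\right)\right) = 3 \left(9 + 6 \cdot 7\right) = 3 \left(9 + 42\right) = 3 \cdot 51 = 153$)
$\frac{q}{-305} - \frac{493}{m} = - \frac{360}{-305} - \frac{493}{153} = \left(-360\right) \left(- \frac{1}{305}\right) - \frac{29}{9} = \frac{72}{61} - \frac{29}{9} = - \frac{1121}{549}$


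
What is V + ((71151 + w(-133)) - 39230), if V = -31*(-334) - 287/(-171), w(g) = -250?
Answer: 7186562/171 ≈ 42027.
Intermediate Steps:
V = 1770821/171 (V = 10354 - 287*(-1/171) = 10354 + 287/171 = 1770821/171 ≈ 10356.)
V + ((71151 + w(-133)) - 39230) = 1770821/171 + ((71151 - 250) - 39230) = 1770821/171 + (70901 - 39230) = 1770821/171 + 31671 = 7186562/171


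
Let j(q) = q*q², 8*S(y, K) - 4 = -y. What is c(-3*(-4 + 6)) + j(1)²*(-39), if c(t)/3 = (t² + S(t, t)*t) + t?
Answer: 57/2 ≈ 28.500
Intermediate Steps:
S(y, K) = ½ - y/8 (S(y, K) = ½ + (-y)/8 = ½ - y/8)
j(q) = q³
c(t) = 3*t + 3*t² + 3*t*(½ - t/8) (c(t) = 3*((t² + (½ - t/8)*t) + t) = 3*((t² + t*(½ - t/8)) + t) = 3*(t + t² + t*(½ - t/8)) = 3*t + 3*t² + 3*t*(½ - t/8))
c(-3*(-4 + 6)) + j(1)²*(-39) = 3*(-3*(-4 + 6))*(12 + 7*(-3*(-4 + 6)))/8 + (1³)²*(-39) = 3*(-3*2)*(12 + 7*(-3*2))/8 + 1²*(-39) = (3/8)*(-6)*(12 + 7*(-6)) + 1*(-39) = (3/8)*(-6)*(12 - 42) - 39 = (3/8)*(-6)*(-30) - 39 = 135/2 - 39 = 57/2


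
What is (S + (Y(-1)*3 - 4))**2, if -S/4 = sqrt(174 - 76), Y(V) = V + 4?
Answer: 1593 - 280*sqrt(2) ≈ 1197.0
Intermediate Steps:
Y(V) = 4 + V
S = -28*sqrt(2) (S = -4*sqrt(174 - 76) = -28*sqrt(2) ≈ -39.598)
(S + (Y(-1)*3 - 4))**2 = (-28*sqrt(2) + ((4 - 1)*3 - 4))**2 = (-28*sqrt(2) + (3*3 - 4))**2 = (-28*sqrt(2) + (9 - 4))**2 = (-28*sqrt(2) + 5)**2 = (5 - 28*sqrt(2))**2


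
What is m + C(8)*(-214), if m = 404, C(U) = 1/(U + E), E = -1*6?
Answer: 297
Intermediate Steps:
E = -6
C(U) = 1/(-6 + U) (C(U) = 1/(U - 6) = 1/(-6 + U))
m + C(8)*(-214) = 404 - 214/(-6 + 8) = 404 - 214/2 = 404 + (1/2)*(-214) = 404 - 107 = 297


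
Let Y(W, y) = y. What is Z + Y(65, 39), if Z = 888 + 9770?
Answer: 10697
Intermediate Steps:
Z = 10658
Z + Y(65, 39) = 10658 + 39 = 10697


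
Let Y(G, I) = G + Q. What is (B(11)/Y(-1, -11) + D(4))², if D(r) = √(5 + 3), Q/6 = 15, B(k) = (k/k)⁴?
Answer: 63369/7921 + 4*√2/89 ≈ 8.0637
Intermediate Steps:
B(k) = 1 (B(k) = 1⁴ = 1)
Q = 90 (Q = 6*15 = 90)
D(r) = 2*√2 (D(r) = √8 = 2*√2)
Y(G, I) = 90 + G (Y(G, I) = G + 90 = 90 + G)
(B(11)/Y(-1, -11) + D(4))² = (1/(90 - 1) + 2*√2)² = (1/89 + 2*√2)²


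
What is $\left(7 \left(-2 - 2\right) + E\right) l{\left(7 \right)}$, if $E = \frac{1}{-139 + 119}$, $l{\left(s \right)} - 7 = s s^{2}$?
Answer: $- \frac{19635}{2} \approx -9817.5$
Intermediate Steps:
$l{\left(s \right)} = 7 + s^{3}$ ($l{\left(s \right)} = 7 + s s^{2} = 7 + s^{3}$)
$E = - \frac{1}{20}$ ($E = \frac{1}{-20} = - \frac{1}{20} \approx -0.05$)
$\left(7 \left(-2 - 2\right) + E\right) l{\left(7 \right)} = \left(7 \left(-2 - 2\right) - \frac{1}{20}\right) \left(7 + 7^{3}\right) = \left(7 \left(-4\right) - \frac{1}{20}\right) \left(7 + 343\right) = \left(-28 - \frac{1}{20}\right) 350 = \left(- \frac{561}{20}\right) 350 = - \frac{19635}{2}$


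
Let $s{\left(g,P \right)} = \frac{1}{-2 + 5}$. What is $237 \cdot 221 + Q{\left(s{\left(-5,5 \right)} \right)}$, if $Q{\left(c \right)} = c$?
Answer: $\frac{157132}{3} \approx 52377.0$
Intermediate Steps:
$s{\left(g,P \right)} = \frac{1}{3}$
$237 \cdot 221 + Q{\left(s{\left(-5,5 \right)} \right)} = 237 \cdot 221 + \frac{1}{3} = 52377 + \frac{1}{3} = \frac{157132}{3}$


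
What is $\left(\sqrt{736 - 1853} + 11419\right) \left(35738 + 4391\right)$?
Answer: $458233051 + 40129 i \sqrt{1117} \approx 4.5823 \cdot 10^{8} + 1.3412 \cdot 10^{6} i$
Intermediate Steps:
$\left(\sqrt{736 - 1853} + 11419\right) \left(35738 + 4391\right) = \left(\sqrt{-1117} + 11419\right) 40129 = \left(i \sqrt{1117} + 11419\right) 40129 = \left(11419 + i \sqrt{1117}\right) 40129 = 458233051 + 40129 i \sqrt{1117}$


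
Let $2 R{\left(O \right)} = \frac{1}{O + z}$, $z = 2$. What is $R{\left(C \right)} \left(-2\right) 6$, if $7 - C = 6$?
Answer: $-2$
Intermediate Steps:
$C = 1$ ($C = 7 - 6 = 1$)
$R{\left(O \right)} = \frac{1}{2 \left(2 + O\right)}$ ($R{\left(O \right)} = \frac{1}{2 \left(O + 2\right)} = \frac{1}{2 \left(2 + O\right)}$)
$R{\left(C \right)} \left(-2\right) 6 = \frac{1}{2 \left(2 + 1\right)} \left(-2\right) 6 = \frac{1}{2 \cdot 3} \left(-2\right) 6 = \frac{1}{2} \cdot \frac{1}{3} \left(-2\right) 6 = \frac{1}{6} \left(-2\right) 6 = \left(- \frac{1}{3}\right) 6 = -2$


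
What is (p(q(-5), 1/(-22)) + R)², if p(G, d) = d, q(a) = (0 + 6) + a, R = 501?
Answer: 121462441/484 ≈ 2.5096e+5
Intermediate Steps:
q(a) = 6 + a
(p(q(-5), 1/(-22)) + R)² = (1/(-22) + 501)² = (-1/22 + 501)² = (11021/22)² = 121462441/484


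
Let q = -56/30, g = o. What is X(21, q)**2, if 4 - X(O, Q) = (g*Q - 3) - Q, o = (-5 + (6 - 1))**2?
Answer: 5929/225 ≈ 26.351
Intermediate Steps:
o = 0 (o = (-5 + 5)**2 = 0**2 = 0)
g = 0
q = -28/15 (q = -56*1/30 = -28/15 ≈ -1.8667)
X(O, Q) = 7 + Q (X(O, Q) = 4 - ((0*Q - 3) - Q) = 4 - ((0 - 3) - Q) = 4 - (-3 - Q) = 4 + (3 + Q) = 7 + Q)
X(21, q)**2 = (7 - 28/15)**2 = (77/15)**2 = 5929/225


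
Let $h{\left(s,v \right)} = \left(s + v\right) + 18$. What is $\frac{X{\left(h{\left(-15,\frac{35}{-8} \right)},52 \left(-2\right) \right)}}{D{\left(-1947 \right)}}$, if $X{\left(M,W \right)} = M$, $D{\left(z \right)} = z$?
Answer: $\frac{1}{1416} \approx 0.00070621$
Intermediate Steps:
$h{\left(s,v \right)} = 18 + s + v$
$\frac{X{\left(h{\left(-15,\frac{35}{-8} \right)},52 \left(-2\right) \right)}}{D{\left(-1947 \right)}} = \frac{18 - 15 + \frac{35}{-8}}{-1947} = \left(18 - 15 + 35 \left(- \frac{1}{8}\right)\right) \left(- \frac{1}{1947}\right) = \left(18 - 15 - \frac{35}{8}\right) \left(- \frac{1}{1947}\right) = \left(- \frac{11}{8}\right) \left(- \frac{1}{1947}\right) = \frac{1}{1416}$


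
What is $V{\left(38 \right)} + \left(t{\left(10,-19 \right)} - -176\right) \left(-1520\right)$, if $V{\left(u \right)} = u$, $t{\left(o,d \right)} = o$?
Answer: $-282682$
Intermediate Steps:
$V{\left(38 \right)} + \left(t{\left(10,-19 \right)} - -176\right) \left(-1520\right) = 38 + \left(10 - -176\right) \left(-1520\right) = 38 + \left(10 + 176\right) \left(-1520\right) = 38 + 186 \left(-1520\right) = 38 - 282720 = -282682$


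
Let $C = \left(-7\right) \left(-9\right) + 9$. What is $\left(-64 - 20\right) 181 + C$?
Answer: $-15132$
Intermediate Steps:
$C = 72$ ($C = 63 + 9 = 72$)
$\left(-64 - 20\right) 181 + C = \left(-64 - 20\right) 181 + 72 = \left(-84\right) 181 + 72 = -15204 + 72 = -15132$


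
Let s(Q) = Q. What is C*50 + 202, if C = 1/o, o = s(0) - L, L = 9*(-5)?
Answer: 1828/9 ≈ 203.11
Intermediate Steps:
L = -45
o = 45 (o = 0 - 1*(-45) = 0 + 45 = 45)
C = 1/45 ≈ 0.022222
C*50 + 202 = (1/45)*50 + 202 = 10/9 + 202 = 1828/9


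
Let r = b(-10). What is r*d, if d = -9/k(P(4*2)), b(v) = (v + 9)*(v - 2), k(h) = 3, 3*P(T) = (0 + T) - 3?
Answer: -36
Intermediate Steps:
P(T) = -1 + T/3 (P(T) = ((0 + T) - 3)/3 = (T - 3)/3 = (-3 + T)/3 = -1 + T/3)
b(v) = (-2 + v)*(9 + v) (b(v) = (9 + v)*(-2 + v) = (-2 + v)*(9 + v))
r = 12 (r = -18 + (-10)² + 7*(-10) = -18 + 100 - 70 = 12)
d = -3 (d = -9/3 = -9*⅓ = -3)
r*d = 12*(-3) = -36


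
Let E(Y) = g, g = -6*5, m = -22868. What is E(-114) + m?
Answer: -22898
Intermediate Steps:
g = -30
E(Y) = -30
E(-114) + m = -30 - 22868 = -22898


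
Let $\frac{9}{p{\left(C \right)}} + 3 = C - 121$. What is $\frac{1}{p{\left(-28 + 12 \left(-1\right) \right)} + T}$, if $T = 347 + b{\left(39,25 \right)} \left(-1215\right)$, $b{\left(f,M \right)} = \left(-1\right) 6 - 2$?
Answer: $\frac{164}{1650979} \approx 9.9335 \cdot 10^{-5}$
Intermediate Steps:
$p{\left(C \right)} = \frac{9}{-124 + C}$ ($p{\left(C \right)} = \frac{9}{-3 + \left(C - 121\right)} = \frac{9}{-3 + \left(-121 + C\right)} = \frac{9}{-124 + C}$)
$b{\left(f,M \right)} = -8$ ($b{\left(f,M \right)} = -6 - 2 = -8$)
$T = 10067$ ($T = 347 - -9720 = 347 + 9720 = 10067$)
$\frac{1}{p{\left(-28 + 12 \left(-1\right) \right)} + T} = \frac{1}{\frac{9}{-124 + \left(-28 + 12 \left(-1\right)\right)} + 10067} = \frac{1}{\frac{9}{-124 - 40} + 10067} = \frac{1}{\frac{9}{-164} + 10067} = \frac{1}{9 \left(- \frac{1}{164}\right) + 10067} = \frac{1}{- \frac{9}{164} + 10067} = \frac{1}{\frac{1650979}{164}} = \frac{164}{1650979}$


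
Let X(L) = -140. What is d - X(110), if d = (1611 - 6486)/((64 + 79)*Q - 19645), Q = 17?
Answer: 804945/5738 ≈ 140.28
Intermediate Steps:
d = 1625/5738 (d = (1611 - 6486)/((64 + 79)*17 - 19645) = -4875/(143*17 - 19645) = -4875/(2431 - 19645) = -4875/(-17214) = -4875*(-1/17214) = 1625/5738 ≈ 0.28320)
d - X(110) = 1625/5738 - 1*(-140) = 1625/5738 + 140 = 804945/5738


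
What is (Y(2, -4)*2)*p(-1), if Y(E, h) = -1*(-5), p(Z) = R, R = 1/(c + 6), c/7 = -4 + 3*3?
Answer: 10/41 ≈ 0.24390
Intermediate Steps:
c = 35 (c = 7*(-4 + 3*3) = 7*(-4 + 9) = 7*5 = 35)
R = 1/41 (R = 1/(35 + 6) = 1/41 ≈ 0.024390)
p(Z) = 1/41
Y(E, h) = 5
(Y(2, -4)*2)*p(-1) = (5*2)*(1/41) = 10*(1/41) = 10/41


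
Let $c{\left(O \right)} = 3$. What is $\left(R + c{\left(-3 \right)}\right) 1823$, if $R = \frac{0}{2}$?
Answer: $5469$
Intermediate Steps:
$R = 0$ ($R = 0 \cdot \frac{1}{2} = 0$)
$\left(R + c{\left(-3 \right)}\right) 1823 = \left(0 + 3\right) 1823 = 3 \cdot 1823 = 5469$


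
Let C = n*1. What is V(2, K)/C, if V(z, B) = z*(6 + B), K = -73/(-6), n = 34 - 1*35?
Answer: -109/3 ≈ -36.333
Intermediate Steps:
n = -1 (n = 34 - 35 = -1)
K = 73/6 (K = -73*(-1/6) = 73/6 ≈ 12.167)
C = -1 (C = -1*1 = -1)
V(2, K)/C = (2*(6 + 73/6))/(-1) = (2*(109/6))*(-1) = (109/3)*(-1) = -109/3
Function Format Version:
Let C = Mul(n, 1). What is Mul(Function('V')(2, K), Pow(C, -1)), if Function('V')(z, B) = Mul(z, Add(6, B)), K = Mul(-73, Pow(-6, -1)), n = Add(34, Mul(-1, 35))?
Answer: Rational(-109, 3) ≈ -36.333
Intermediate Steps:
n = -1 (n = Add(34, -35) = -1)
K = Rational(73, 6) (K = Mul(-73, Rational(-1, 6)) = Rational(73, 6) ≈ 12.167)
C = -1 (C = Mul(-1, 1) = -1)
Mul(Function('V')(2, K), Pow(C, -1)) = Mul(Mul(2, Add(6, Rational(73, 6))), Pow(-1, -1)) = Mul(Mul(2, Rational(109, 6)), -1) = Mul(Rational(109, 3), -1) = Rational(-109, 3)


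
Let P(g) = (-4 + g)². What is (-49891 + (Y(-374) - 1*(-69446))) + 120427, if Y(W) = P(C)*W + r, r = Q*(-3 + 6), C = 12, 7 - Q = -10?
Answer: 116097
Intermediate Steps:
Q = 17 (Q = 7 - 1*(-10) = 7 + 10 = 17)
r = 51 (r = 17*(-3 + 6) = 17*3 = 51)
Y(W) = 51 + 64*W (Y(W) = (-4 + 12)²*W + 51 = 8²*W + 51 = 64*W + 51 = 51 + 64*W)
(-49891 + (Y(-374) - 1*(-69446))) + 120427 = (-49891 + ((51 + 64*(-374)) - 1*(-69446))) + 120427 = (-49891 + ((51 - 23936) + 69446)) + 120427 = (-49891 + (-23885 + 69446)) + 120427 = (-49891 + 45561) + 120427 = -4330 + 120427 = 116097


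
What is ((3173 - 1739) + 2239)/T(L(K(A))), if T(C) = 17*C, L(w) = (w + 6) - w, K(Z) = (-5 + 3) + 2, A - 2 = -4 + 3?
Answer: 3673/102 ≈ 36.010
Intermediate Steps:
A = 1 (A = 2 + (-4 + 3) = 2 - 1 = 1)
K(Z) = 0 (K(Z) = -2 + 2 = 0)
L(w) = 6 (L(w) = (6 + w) - w = 6)
((3173 - 1739) + 2239)/T(L(K(A))) = ((3173 - 1739) + 2239)/((17*6)) = (1434 + 2239)/102 = 3673*(1/102) = 3673/102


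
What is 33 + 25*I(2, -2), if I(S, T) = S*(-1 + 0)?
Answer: -17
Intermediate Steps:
I(S, T) = -S (I(S, T) = S*(-1) = -S)
33 + 25*I(2, -2) = 33 + 25*(-1*2) = 33 + 25*(-2) = 33 - 50 = -17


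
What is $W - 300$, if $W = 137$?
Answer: $-163$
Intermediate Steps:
$W - 300 = 137 - 300 = -163$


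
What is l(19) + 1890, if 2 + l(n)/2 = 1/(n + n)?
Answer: 35835/19 ≈ 1886.1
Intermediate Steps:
l(n) = -4 + 1/n (l(n) = -4 + 2/(n + n) = -4 + 2/((2*n)) = -4 + 2*(1/(2*n)) = -4 + 1/n)
l(19) + 1890 = (-4 + 1/19) + 1890 = -75/19 + 1890 = 35835/19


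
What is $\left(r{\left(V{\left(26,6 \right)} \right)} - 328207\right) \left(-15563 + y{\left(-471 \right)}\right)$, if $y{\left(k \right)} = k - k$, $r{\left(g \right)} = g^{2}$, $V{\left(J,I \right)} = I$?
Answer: $5107325273$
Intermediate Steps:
$y{\left(k \right)} = 0$
$\left(r{\left(V{\left(26,6 \right)} \right)} - 328207\right) \left(-15563 + y{\left(-471 \right)}\right) = \left(6^{2} - 328207\right) \left(-15563 + 0\right) = \left(36 - 328207\right) \left(-15563\right) = \left(-328171\right) \left(-15563\right) = 5107325273$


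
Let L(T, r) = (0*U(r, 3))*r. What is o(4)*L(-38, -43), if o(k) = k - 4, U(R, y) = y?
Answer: 0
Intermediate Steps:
L(T, r) = 0 (L(T, r) = (0*3)*r = 0*r = 0)
o(k) = -4 + k
o(4)*L(-38, -43) = (-4 + 4)*0 = 0*0 = 0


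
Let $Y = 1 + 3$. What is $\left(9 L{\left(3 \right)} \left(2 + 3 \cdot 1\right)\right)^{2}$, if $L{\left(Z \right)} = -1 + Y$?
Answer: $18225$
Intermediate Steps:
$Y = 4$
$L{\left(Z \right)} = 3$ ($L{\left(Z \right)} = -1 + 4 = 3$)
$\left(9 L{\left(3 \right)} \left(2 + 3 \cdot 1\right)\right)^{2} = \left(9 \cdot 3 \left(2 + 3 \cdot 1\right)\right)^{2} = \left(27 \left(2 + 3\right)\right)^{2} = \left(27 \cdot 5\right)^{2} = 135^{2} = 18225$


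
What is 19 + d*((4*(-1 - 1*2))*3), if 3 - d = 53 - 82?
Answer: -1133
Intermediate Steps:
d = 32 (d = 3 - (53 - 82) = 3 - 1*(-29) = 3 + 29 = 32)
19 + d*((4*(-1 - 1*2))*3) = 19 + 32*((4*(-1 - 1*2))*3) = 19 + 32*((4*(-1 - 2))*3) = 19 + 32*((4*(-3))*3) = 19 + 32*(-12*3) = 19 + 32*(-36) = 19 - 1152 = -1133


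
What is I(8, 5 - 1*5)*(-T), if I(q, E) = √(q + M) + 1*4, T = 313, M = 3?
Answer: -1252 - 313*√11 ≈ -2290.1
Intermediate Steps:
I(q, E) = 4 + √(3 + q) (I(q, E) = √(q + 3) + 1*4 = √(3 + q) + 4 = 4 + √(3 + q))
I(8, 5 - 1*5)*(-T) = (4 + √(3 + 8))*(-1*313) = (4 + √11)*(-313) = -1252 - 313*√11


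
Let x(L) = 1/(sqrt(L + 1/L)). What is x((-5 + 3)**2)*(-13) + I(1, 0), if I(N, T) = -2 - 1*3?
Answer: -5 - 26*sqrt(17)/17 ≈ -11.306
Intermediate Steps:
I(N, T) = -5 (I(N, T) = -2 - 3 = -5)
x(L) = 1/sqrt(L + 1/L)
x((-5 + 3)**2)*(-13) + I(1, 0) = -13/sqrt((-5 + 3)**2 + 1/((-5 + 3)**2)) - 5 = -13/sqrt((-2)**2 + 1/((-2)**2)) - 5 = -13/sqrt(4 + 1/4) - 5 = -13/sqrt(17/4) - 5 = (2*sqrt(17)/17)*(-13) - 5 = -26*sqrt(17)/17 - 5 = -5 - 26*sqrt(17)/17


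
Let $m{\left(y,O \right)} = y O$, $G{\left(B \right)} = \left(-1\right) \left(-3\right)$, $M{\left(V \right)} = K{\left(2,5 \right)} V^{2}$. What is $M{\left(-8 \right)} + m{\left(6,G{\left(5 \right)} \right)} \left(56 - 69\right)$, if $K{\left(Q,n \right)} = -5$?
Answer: $-554$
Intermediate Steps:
$M{\left(V \right)} = - 5 V^{2}$
$G{\left(B \right)} = 3$
$m{\left(y,O \right)} = O y$
$M{\left(-8 \right)} + m{\left(6,G{\left(5 \right)} \right)} \left(56 - 69\right) = - 5 \left(-8\right)^{2} + 3 \cdot 6 \left(56 - 69\right) = \left(-5\right) 64 + 18 \left(56 - 69\right) = -320 + 18 \left(-13\right) = -320 - 234 = -554$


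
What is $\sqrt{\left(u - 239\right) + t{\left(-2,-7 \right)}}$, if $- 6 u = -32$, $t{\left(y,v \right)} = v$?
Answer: $\frac{19 i \sqrt{6}}{3} \approx 15.513 i$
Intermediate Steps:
$u = \frac{16}{3}$ ($u = \left(- \frac{1}{6}\right) \left(-32\right) = \frac{16}{3} \approx 5.3333$)
$\sqrt{\left(u - 239\right) + t{\left(-2,-7 \right)}} = \sqrt{\left(\frac{16}{3} - 239\right) - 7} = \sqrt{- \frac{701}{3} - 7} = \sqrt{- \frac{722}{3}} = \frac{19 i \sqrt{6}}{3}$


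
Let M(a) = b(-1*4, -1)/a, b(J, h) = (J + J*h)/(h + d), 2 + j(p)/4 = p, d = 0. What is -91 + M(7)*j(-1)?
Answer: -91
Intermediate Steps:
j(p) = -8 + 4*p
b(J, h) = (J + J*h)/h (b(J, h) = (J + J*h)/(h + 0) = (J + J*h)/h)
M(a) = 0 (M(a) = (-1*4 - 1*4/(-1))/a = (-4 - 4*(-1))/a = (-4 + 4)/a = 0/a = 0)
-91 + M(7)*j(-1) = -91 + 0*(-8 + 4*(-1)) = -91 + 0*(-8 - 4) = -91 + 0*(-12) = -91 + 0 = -91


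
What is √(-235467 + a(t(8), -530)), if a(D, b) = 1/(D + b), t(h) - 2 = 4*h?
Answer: I*√3620540623/124 ≈ 485.25*I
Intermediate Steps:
t(h) = 2 + 4*h
√(-235467 + a(t(8), -530)) = √(-235467 + 1/((2 + 4*8) - 530)) = √(-235467 + 1/((2 + 32) - 530)) = √(-235467 + 1/(34 - 530)) = √(-235467 + 1/(-496)) = √(-235467 - 1/496) = √(-116791633/496) = I*√3620540623/124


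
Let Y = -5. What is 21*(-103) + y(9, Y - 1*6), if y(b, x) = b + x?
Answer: -2165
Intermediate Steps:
21*(-103) + y(9, Y - 1*6) = 21*(-103) + (9 + (-5 - 1*6)) = -2163 + (9 + (-5 - 6)) = -2163 + (9 - 11) = -2163 - 2 = -2165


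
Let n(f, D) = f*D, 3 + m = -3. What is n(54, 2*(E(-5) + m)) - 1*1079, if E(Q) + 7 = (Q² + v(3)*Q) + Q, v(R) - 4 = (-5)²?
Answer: -15983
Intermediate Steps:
m = -6 (m = -3 - 3 = -6)
v(R) = 29 (v(R) = 4 + (-5)² = 4 + 25 = 29)
E(Q) = -7 + Q² + 30*Q (E(Q) = -7 + ((Q² + 29*Q) + Q) = -7 + (Q² + 30*Q) = -7 + Q² + 30*Q)
n(f, D) = D*f
n(54, 2*(E(-5) + m)) - 1*1079 = (2*((-7 + (-5)² + 30*(-5)) - 6))*54 - 1*1079 = (2*((-7 + 25 - 150) - 6))*54 - 1079 = (2*(-132 - 6))*54 - 1079 = (2*(-138))*54 - 1079 = -276*54 - 1079 = -14904 - 1079 = -15983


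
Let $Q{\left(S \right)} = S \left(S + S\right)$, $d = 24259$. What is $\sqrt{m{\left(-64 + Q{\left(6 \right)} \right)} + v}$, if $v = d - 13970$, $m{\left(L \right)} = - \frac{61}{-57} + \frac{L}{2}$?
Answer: $\frac{\sqrt{33445434}}{57} \approx 101.46$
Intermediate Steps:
$Q{\left(S \right)} = 2 S^{2}$ ($Q{\left(S \right)} = S 2 S = 2 S^{2}$)
$m{\left(L \right)} = \frac{61}{57} + \frac{L}{2}$ ($m{\left(L \right)} = \left(-61\right) \left(- \frac{1}{57}\right) + L \frac{1}{2} = \frac{61}{57} + \frac{L}{2}$)
$v = 10289$ ($v = 24259 - 13970 = 10289$)
$\sqrt{m{\left(-64 + Q{\left(6 \right)} \right)} + v} = \sqrt{\left(\frac{61}{57} + \frac{-64 + 2 \cdot 6^{2}}{2}\right) + 10289} = \sqrt{\left(\frac{61}{57} + \frac{-64 + 2 \cdot 36}{2}\right) + 10289} = \sqrt{\left(\frac{61}{57} + \frac{-64 + 72}{2}\right) + 10289} = \sqrt{\left(\frac{61}{57} + \frac{1}{2} \cdot 8\right) + 10289} = \sqrt{\left(\frac{61}{57} + 4\right) + 10289} = \sqrt{\frac{289}{57} + 10289} = \sqrt{\frac{586762}{57}} = \frac{\sqrt{33445434}}{57}$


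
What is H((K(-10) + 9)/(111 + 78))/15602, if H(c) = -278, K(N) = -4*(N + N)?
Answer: -139/7801 ≈ -0.017818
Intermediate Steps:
K(N) = -8*N
H((K(-10) + 9)/(111 + 78))/15602 = -278/15602 = -278*1/15602 = -139/7801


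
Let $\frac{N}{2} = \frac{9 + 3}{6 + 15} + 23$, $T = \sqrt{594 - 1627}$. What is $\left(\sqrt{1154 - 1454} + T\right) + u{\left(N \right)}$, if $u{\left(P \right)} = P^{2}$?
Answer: $\frac{108900}{49} + i \sqrt{1033} + 10 i \sqrt{3} \approx 2222.4 + 49.461 i$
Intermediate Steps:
$T = i \sqrt{1033}$ ($T = \sqrt{-1033} = i \sqrt{1033} \approx 32.14 i$)
$N = \frac{330}{7}$ ($N = 2 \left(\frac{9 + 3}{6 + 15} + 23\right) = 2 \left(\frac{12}{21} + 23\right) = 2 \left(12 \cdot \frac{1}{21} + 23\right) = 2 \left(\frac{4}{7} + 23\right) = 2 \cdot \frac{165}{7} = \frac{330}{7} \approx 47.143$)
$\left(\sqrt{1154 - 1454} + T\right) + u{\left(N \right)} = \left(\sqrt{1154 - 1454} + i \sqrt{1033}\right) + \left(\frac{330}{7}\right)^{2} = \left(\sqrt{-300} + i \sqrt{1033}\right) + \frac{108900}{49} = \left(10 i \sqrt{3} + i \sqrt{1033}\right) + \frac{108900}{49} = \left(i \sqrt{1033} + 10 i \sqrt{3}\right) + \frac{108900}{49} = \frac{108900}{49} + i \sqrt{1033} + 10 i \sqrt{3}$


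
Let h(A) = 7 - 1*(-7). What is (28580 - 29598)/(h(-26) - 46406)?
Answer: 509/23196 ≈ 0.021943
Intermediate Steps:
h(A) = 14 (h(A) = 7 + 7 = 14)
(28580 - 29598)/(h(-26) - 46406) = (28580 - 29598)/(14 - 46406) = -1018/(-46392) = -1018*(-1/46392) = 509/23196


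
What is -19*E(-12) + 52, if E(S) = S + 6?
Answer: 166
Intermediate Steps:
E(S) = 6 + S
-19*E(-12) + 52 = -19*(6 - 12) + 52 = -19*(-6) + 52 = 114 + 52 = 166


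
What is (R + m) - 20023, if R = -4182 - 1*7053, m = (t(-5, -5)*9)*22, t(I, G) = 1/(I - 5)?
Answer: -156389/5 ≈ -31278.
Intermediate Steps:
t(I, G) = 1/(-5 + I)
m = -99/5 (m = (9/(-5 - 5))*22 = (9/(-10))*22 = -⅒*9*22 = -9/10*22 = -99/5 ≈ -19.800)
R = -11235 (R = -4182 - 7053 = -11235)
(R + m) - 20023 = (-11235 - 99/5) - 20023 = -56274/5 - 20023 = -156389/5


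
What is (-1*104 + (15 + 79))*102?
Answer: -1020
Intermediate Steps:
(-1*104 + (15 + 79))*102 = (-104 + 94)*102 = -10*102 = -1020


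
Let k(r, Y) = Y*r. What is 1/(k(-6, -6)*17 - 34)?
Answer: 1/578 ≈ 0.0017301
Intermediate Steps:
1/(k(-6, -6)*17 - 34) = 1/(-6*(-6)*17 - 34) = 1/(36*17 - 34) = 1/(612 - 34) = 1/578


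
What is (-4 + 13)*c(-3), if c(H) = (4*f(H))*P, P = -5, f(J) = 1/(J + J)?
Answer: 30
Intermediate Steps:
f(J) = 1/(2*J)
c(H) = -10/H (c(H) = (4*(1/(2*H)))*(-5) = (2/H)*(-5) = -10/H)
(-4 + 13)*c(-3) = (-4 + 13)*(-10/(-3)) = 9*(-10*(-⅓)) = 9*(10/3) = 30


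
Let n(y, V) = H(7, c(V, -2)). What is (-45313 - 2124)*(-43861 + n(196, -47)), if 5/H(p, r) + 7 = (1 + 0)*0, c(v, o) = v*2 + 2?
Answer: 14564676984/7 ≈ 2.0807e+9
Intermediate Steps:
c(v, o) = 2 + 2*v (c(v, o) = 2*v + 2 = 2 + 2*v)
H(p, r) = -5/7 (H(p, r) = 5/(-7 + (1 + 0)*0) = 5/(-7 + 1*0) = 5/(-7 + 0) = 5/(-7) = 5*(-⅐) = -5/7)
n(y, V) = -5/7
(-45313 - 2124)*(-43861 + n(196, -47)) = (-45313 - 2124)*(-43861 - 5/7) = -47437*(-307032/7) = 14564676984/7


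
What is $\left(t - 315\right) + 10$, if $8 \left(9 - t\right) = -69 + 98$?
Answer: $- \frac{2397}{8} \approx -299.63$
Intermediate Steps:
$t = \frac{43}{8}$ ($t = 9 - \frac{-69 + 98}{8} = 9 - \frac{29}{8} = \frac{43}{8} \approx 5.375$)
$\left(t - 315\right) + 10 = \left(\frac{43}{8} - 315\right) + 10 = - \frac{2477}{8} + 10 = - \frac{2397}{8}$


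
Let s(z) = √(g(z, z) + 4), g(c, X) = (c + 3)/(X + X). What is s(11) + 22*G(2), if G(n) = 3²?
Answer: 198 + √561/11 ≈ 200.15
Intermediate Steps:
g(c, X) = (3 + c)/(2*X) (g(c, X) = (3 + c)/((2*X)) = (3 + c)*(1/(2*X)) = (3 + c)/(2*X))
G(n) = 9
s(z) = √(4 + (3 + z)/(2*z)) (s(z) = √((3 + z)/(2*z) + 4) = √(4 + (3 + z)/(2*z)))
s(11) + 22*G(2) = √(18 + 6/11)/2 + 22*9 = √(18 + 6*(1/11))/2 + 198 = √(18 + 6/11)/2 + 198 = √(204/11)/2 + 198 = (2*√561/11)/2 + 198 = √561/11 + 198 = 198 + √561/11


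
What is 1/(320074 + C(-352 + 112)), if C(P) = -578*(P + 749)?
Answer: 1/25872 ≈ 3.8652e-5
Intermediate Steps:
C(P) = -432922 - 578*P (C(P) = -578*(749 + P) = -432922 - 578*P)
1/(320074 + C(-352 + 112)) = 1/(320074 + (-432922 - 578*(-352 + 112))) = 1/(320074 + (-432922 - 578*(-240))) = 1/(320074 + (-432922 + 138720)) = 1/(320074 - 294202) = 1/25872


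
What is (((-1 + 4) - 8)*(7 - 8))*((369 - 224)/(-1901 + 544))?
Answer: -725/1357 ≈ -0.53427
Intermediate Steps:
(((-1 + 4) - 8)*(7 - 8))*((369 - 224)/(-1901 + 544)) = ((3 - 8)*(-1))*(145/(-1357)) = (-5*(-1))*(145*(-1/1357)) = 5*(-145/1357) = -725/1357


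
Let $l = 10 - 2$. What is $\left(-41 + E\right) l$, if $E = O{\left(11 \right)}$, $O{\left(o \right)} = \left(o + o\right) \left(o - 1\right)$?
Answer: $1432$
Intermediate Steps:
$l = 8$ ($l = 10 - 2 = 8$)
$O{\left(o \right)} = 2 o \left(-1 + o\right)$
$E = 220$ ($E = 2 \cdot 11 \left(-1 + 11\right) = 2 \cdot 11 \cdot 10 = 220$)
$\left(-41 + E\right) l = \left(-41 + 220\right) 8 = 179 \cdot 8 = 1432$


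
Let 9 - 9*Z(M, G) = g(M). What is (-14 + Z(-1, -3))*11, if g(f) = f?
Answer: -1276/9 ≈ -141.78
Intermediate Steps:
Z(M, G) = 1 - M/9
(-14 + Z(-1, -3))*11 = (-14 + (1 - 1/9*(-1)))*11 = (-14 + (1 + 1/9))*11 = (-14 + 10/9)*11 = -116/9*11 = -1276/9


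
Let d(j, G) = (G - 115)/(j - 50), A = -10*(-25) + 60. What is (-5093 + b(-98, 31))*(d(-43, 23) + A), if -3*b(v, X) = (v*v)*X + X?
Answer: -9053569348/279 ≈ -3.2450e+7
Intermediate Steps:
b(v, X) = -X/3 - X*v²/3 (b(v, X) = -((v*v)*X + X)/3 = -(v²*X + X)/3 = -(X*v² + X)/3 = -(X + X*v²)/3 = -X/3 - X*v²/3)
A = 310 (A = 250 + 60 = 310)
d(j, G) = (-115 + G)/(-50 + j)
(-5093 + b(-98, 31))*(d(-43, 23) + A) = (-5093 - ⅓*31*(1 + (-98)²))*((-115 + 23)/(-50 - 43) + 310) = (-5093 - ⅓*31*(1 + 9604))*(-92/(-93) + 310) = (-5093 - ⅓*31*9605)*(-1/93*(-92) + 310) = (-5093 - 297755/3)*(92/93 + 310) = -313034/3*28922/93 = -9053569348/279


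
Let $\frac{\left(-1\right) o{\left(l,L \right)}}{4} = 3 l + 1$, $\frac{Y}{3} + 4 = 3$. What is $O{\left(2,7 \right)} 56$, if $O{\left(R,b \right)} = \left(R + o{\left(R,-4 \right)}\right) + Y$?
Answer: $-1624$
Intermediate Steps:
$Y = -3$ ($Y = -12 + 3 \cdot 3 = -12 + 9 = -3$)
$o{\left(l,L \right)} = -4 - 12 l$ ($o{\left(l,L \right)} = - 4 \left(3 l + 1\right) = - 4 \left(1 + 3 l\right) = -4 - 12 l$)
$O{\left(R,b \right)} = -7 - 11 R$ ($O{\left(R,b \right)} = \left(R - \left(4 + 12 R\right)\right) - 3 = \left(-4 - 11 R\right) - 3 = -7 - 11 R$)
$O{\left(2,7 \right)} 56 = \left(-7 - 22\right) 56 = \left(-29\right) 56 = -1624$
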